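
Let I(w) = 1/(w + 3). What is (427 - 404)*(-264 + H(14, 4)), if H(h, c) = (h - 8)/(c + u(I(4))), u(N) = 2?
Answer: -6049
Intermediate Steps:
I(w) = 1/(3 + w)
H(h, c) = (-8 + h)/(2 + c) (H(h, c) = (h - 8)/(c + 2) = (-8 + h)/(2 + c))
(427 - 404)*(-264 + H(14, 4)) = (427 - 404)*(-264 + (-8 + 14)/(2 + 4)) = 23*(-264 + 6/6) = 23*(-264 + (⅙)*6) = 23*(-264 + 1) = 23*(-263) = -6049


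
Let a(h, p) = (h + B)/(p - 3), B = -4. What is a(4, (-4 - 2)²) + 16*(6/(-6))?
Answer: -16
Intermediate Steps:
a(h, p) = (-4 + h)/(-3 + p) (a(h, p) = (h - 4)/(p - 3) = (-4 + h)/(-3 + p))
a(4, (-4 - 2)²) + 16*(6/(-6)) = (-4 + 4)/(-3 + (-4 - 2)²) + 16*(6/(-6)) = 0/(-3 + (-6)²) + 16*(6*(-⅙)) = 0/(-3 + 36) + 16*(-1) = 0/33 - 16 = (1/33)*0 - 16 = 0 - 16 = -16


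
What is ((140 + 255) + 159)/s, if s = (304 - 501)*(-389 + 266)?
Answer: 554/24231 ≈ 0.022863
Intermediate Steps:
s = 24231 (s = -197*(-123) = 24231)
((140 + 255) + 159)/s = ((140 + 255) + 159)/24231 = (395 + 159)*(1/24231) = 554*(1/24231) = 554/24231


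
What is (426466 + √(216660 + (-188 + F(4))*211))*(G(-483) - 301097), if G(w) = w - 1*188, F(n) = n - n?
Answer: -128693791888 - 1207072*√11062 ≈ -1.2882e+11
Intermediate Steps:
F(n) = 0
G(w) = -188 + w (G(w) = w - 188 = -188 + w)
(426466 + √(216660 + (-188 + F(4))*211))*(G(-483) - 301097) = (426466 + √(216660 + (-188 + 0)*211))*((-188 - 483) - 301097) = (426466 + √(216660 - 188*211))*(-671 - 301097) = (426466 + √(216660 - 39668))*(-301768) = (426466 + √176992)*(-301768) = (426466 + 4*√11062)*(-301768) = -128693791888 - 1207072*√11062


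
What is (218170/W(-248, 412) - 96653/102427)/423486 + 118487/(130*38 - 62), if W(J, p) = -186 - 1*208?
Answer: 56246372168543575/2315735894668014 ≈ 24.289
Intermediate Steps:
W(J, p) = -394 (W(J, p) = -186 - 208 = -394)
(218170/W(-248, 412) - 96653/102427)/423486 + 118487/(130*38 - 62) = (218170/(-394) - 96653/102427)/423486 + 118487/(130*38 - 62) = (218170*(-1/394) - 96653*1/102427)*(1/423486) + 118487/(4940 - 62) = (-109085/197 - 96653/102427)*(1/423486) + 118487/4878 = -11192289936/20178119*1/423486 + 118487*(1/4878) = -1865381656/1424191817139 + 118487/4878 = 56246372168543575/2315735894668014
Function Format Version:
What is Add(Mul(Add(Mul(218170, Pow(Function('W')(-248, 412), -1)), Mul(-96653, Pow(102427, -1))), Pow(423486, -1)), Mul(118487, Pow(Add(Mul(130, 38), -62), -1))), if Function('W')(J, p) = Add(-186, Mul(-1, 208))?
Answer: Rational(56246372168543575, 2315735894668014) ≈ 24.289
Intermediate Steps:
Function('W')(J, p) = -394 (Function('W')(J, p) = Add(-186, -208) = -394)
Add(Mul(Add(Mul(218170, Pow(Function('W')(-248, 412), -1)), Mul(-96653, Pow(102427, -1))), Pow(423486, -1)), Mul(118487, Pow(Add(Mul(130, 38), -62), -1))) = Add(Mul(Add(Mul(218170, Pow(-394, -1)), Mul(-96653, Pow(102427, -1))), Pow(423486, -1)), Mul(118487, Pow(Add(Mul(130, 38), -62), -1))) = Add(Mul(Add(Mul(218170, Rational(-1, 394)), Mul(-96653, Rational(1, 102427))), Rational(1, 423486)), Mul(118487, Pow(Add(4940, -62), -1))) = Add(Mul(Add(Rational(-109085, 197), Rational(-96653, 102427)), Rational(1, 423486)), Mul(118487, Pow(4878, -1))) = Add(Mul(Rational(-11192289936, 20178119), Rational(1, 423486)), Mul(118487, Rational(1, 4878))) = Add(Rational(-1865381656, 1424191817139), Rational(118487, 4878)) = Rational(56246372168543575, 2315735894668014)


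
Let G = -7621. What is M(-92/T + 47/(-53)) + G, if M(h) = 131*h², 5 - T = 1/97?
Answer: 1698556899551/41126569 ≈ 41301.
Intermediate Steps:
T = 484/97 (T = 5 - 1/97 = 484/97 ≈ 4.9897)
M(-92/T + 47/(-53)) + G = 131*(-92/484/97 + 47/(-53))² - 7621 = 131*(-92*97/484 + 47*(-1/53))² - 7621 = 131*(-2231/121 - 47/53)² - 7621 = 131*(-123930/6413)² - 7621 = 131*(15358644900/41126569) - 7621 = 2011982481900/41126569 - 7621 = 1698556899551/41126569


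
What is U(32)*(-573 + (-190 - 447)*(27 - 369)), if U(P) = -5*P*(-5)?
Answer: 173824800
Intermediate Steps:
U(P) = 25*P
U(32)*(-573 + (-190 - 447)*(27 - 369)) = (25*32)*(-573 + (-190 - 447)*(27 - 369)) = 800*(-573 - 637*(-342)) = 800*(-573 + 217854) = 800*217281 = 173824800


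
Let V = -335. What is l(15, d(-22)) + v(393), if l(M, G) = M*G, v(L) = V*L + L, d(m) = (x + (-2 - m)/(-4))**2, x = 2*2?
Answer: -131247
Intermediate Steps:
x = 4
d(m) = (9/2 + m/4)**2 (d(m) = (4 + (-2 - m)/(-4))**2 = (4 + (-2 - m)*(-1/4))**2 = (4 + (1/2 + m/4))**2 = (9/2 + m/4)**2)
v(L) = -334*L (v(L) = -335*L + L = -334*L)
l(M, G) = G*M
l(15, d(-22)) + v(393) = ((18 - 22)**2/16)*15 - 334*393 = ((1/16)*(-4)**2)*15 - 131262 = ((1/16)*16)*15 - 131262 = 1*15 - 131262 = 15 - 131262 = -131247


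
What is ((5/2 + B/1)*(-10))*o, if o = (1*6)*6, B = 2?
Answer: -1620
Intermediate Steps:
o = 36 (o = 6*6 = 36)
((5/2 + B/1)*(-10))*o = ((5/2 + 2/1)*(-10))*36 = ((5*(½) + 2*1)*(-10))*36 = ((5/2 + 2)*(-10))*36 = ((9/2)*(-10))*36 = -45*36 = -1620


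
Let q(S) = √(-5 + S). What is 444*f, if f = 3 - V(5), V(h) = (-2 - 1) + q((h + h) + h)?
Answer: 2664 - 444*√10 ≈ 1259.9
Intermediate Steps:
V(h) = -3 + √(-5 + 3*h) (V(h) = (-2 - 1) + √(-5 + ((h + h) + h)) = -3 + √(-5 + (2*h + h)) = -3 + √(-5 + 3*h))
f = 6 - √10 (f = 3 - (-3 + √(-5 + 3*5)) = 3 - (-3 + √(-5 + 15)) = 3 - (-3 + √10) = 3 + (3 - √10) = 6 - √10 ≈ 2.8377)
444*f = 444*(6 - √10) = 2664 - 444*√10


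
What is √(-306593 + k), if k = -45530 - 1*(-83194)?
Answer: 3*I*√29881 ≈ 518.58*I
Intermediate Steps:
k = 37664 (k = -45530 + 83194 = 37664)
√(-306593 + k) = √(-306593 + 37664) = √(-268929) = 3*I*√29881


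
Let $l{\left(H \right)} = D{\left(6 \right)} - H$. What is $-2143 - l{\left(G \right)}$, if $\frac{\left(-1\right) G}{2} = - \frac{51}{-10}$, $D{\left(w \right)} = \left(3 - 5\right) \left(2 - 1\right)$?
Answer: $- \frac{10756}{5} \approx -2151.2$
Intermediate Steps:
$D{\left(w \right)} = -2$ ($D{\left(w \right)} = \left(-2\right) 1 = -2$)
$G = - \frac{51}{5}$ ($G = - 2 \left(- \frac{51}{-10}\right) = - 2 \left(\left(-51\right) \left(- \frac{1}{10}\right)\right) = \left(-2\right) \frac{51}{10} = - \frac{51}{5} \approx -10.2$)
$l{\left(H \right)} = -2 - H$
$-2143 - l{\left(G \right)} = -2143 - \left(-2 - - \frac{51}{5}\right) = -2143 - \left(-2 + \frac{51}{5}\right) = -2143 - \frac{41}{5} = - \frac{10756}{5}$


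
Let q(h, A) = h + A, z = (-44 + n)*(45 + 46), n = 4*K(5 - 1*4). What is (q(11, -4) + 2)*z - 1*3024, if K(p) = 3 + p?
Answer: -25956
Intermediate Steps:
n = 16 (n = 4*(3 + (5 - 1*4)) = 4*(3 + (5 - 4)) = 4*(3 + 1) = 4*4 = 16)
z = -2548 (z = (-44 + 16)*(45 + 46) = -28*91 = -2548)
q(h, A) = A + h
(q(11, -4) + 2)*z - 1*3024 = ((-4 + 11) + 2)*(-2548) - 1*3024 = (7 + 2)*(-2548) - 3024 = 9*(-2548) - 3024 = -22932 - 3024 = -25956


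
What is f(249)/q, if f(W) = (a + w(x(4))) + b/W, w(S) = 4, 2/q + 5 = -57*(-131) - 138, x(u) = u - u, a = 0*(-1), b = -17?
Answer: 3585098/249 ≈ 14398.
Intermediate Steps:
a = 0
x(u) = 0
q = 1/3662 (q = 2/(-5 + (-57*(-131) - 138)) = 2/(-5 + (7467 - 138)) = 2/(-5 + 7329) = 2/7324 = 2*(1/7324) = 1/3662 ≈ 0.00027307)
f(W) = 4 - 17/W (f(W) = (0 + 4) - 17/W = 4 - 17/W)
f(249)/q = (4 - 17/249)/(1/3662) = (4 - 17*1/249)*3662 = (4 - 17/249)*3662 = (979/249)*3662 = 3585098/249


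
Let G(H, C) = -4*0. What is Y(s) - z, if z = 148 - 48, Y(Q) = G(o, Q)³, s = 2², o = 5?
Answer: -100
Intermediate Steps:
G(H, C) = 0
s = 4
Y(Q) = 0 (Y(Q) = 0³ = 0)
z = 100
Y(s) - z = 0 - 1*100 = 0 - 100 = -100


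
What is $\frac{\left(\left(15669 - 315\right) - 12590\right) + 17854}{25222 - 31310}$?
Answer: $- \frac{10309}{3044} \approx -3.3867$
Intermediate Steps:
$\frac{\left(\left(15669 - 315\right) - 12590\right) + 17854}{25222 - 31310} = \frac{\left(15354 - 12590\right) + 17854}{25222 - 31310} = \frac{2764 + 17854}{-6088} = 20618 \left(- \frac{1}{6088}\right) = - \frac{10309}{3044}$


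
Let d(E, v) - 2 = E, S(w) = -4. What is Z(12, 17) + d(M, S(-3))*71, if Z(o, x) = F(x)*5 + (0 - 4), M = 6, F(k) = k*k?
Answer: 2009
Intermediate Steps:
F(k) = k²
Z(o, x) = -4 + 5*x² (Z(o, x) = x²*5 + (0 - 4) = 5*x² - 4 = -4 + 5*x²)
d(E, v) = 2 + E
Z(12, 17) + d(M, S(-3))*71 = (-4 + 5*17²) + (2 + 6)*71 = (-4 + 5*289) + 8*71 = (-4 + 1445) + 568 = 1441 + 568 = 2009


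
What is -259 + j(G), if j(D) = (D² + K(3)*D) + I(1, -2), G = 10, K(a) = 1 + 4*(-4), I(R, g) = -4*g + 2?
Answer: -299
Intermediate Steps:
I(R, g) = 2 - 4*g
K(a) = -15 (K(a) = 1 - 16 = -15)
j(D) = 10 + D² - 15*D (j(D) = (D² - 15*D) + (2 - 4*(-2)) = (D² - 15*D) + (2 + 8) = (D² - 15*D) + 10 = 10 + D² - 15*D)
-259 + j(G) = -259 + (10 + 10² - 15*10) = -259 + (10 + 100 - 150) = -259 - 40 = -299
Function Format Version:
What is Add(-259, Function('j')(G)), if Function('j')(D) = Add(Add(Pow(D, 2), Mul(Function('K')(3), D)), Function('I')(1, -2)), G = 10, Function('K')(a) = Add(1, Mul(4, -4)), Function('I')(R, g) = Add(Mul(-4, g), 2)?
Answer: -299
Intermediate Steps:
Function('I')(R, g) = Add(2, Mul(-4, g))
Function('K')(a) = -15 (Function('K')(a) = Add(1, -16) = -15)
Function('j')(D) = Add(10, Pow(D, 2), Mul(-15, D)) (Function('j')(D) = Add(Add(Pow(D, 2), Mul(-15, D)), Add(2, Mul(-4, -2))) = Add(Add(Pow(D, 2), Mul(-15, D)), Add(2, 8)) = Add(Add(Pow(D, 2), Mul(-15, D)), 10) = Add(10, Pow(D, 2), Mul(-15, D)))
Add(-259, Function('j')(G)) = Add(-259, Add(10, Pow(10, 2), Mul(-15, 10))) = Add(-259, Add(10, 100, -150)) = Add(-259, -40) = -299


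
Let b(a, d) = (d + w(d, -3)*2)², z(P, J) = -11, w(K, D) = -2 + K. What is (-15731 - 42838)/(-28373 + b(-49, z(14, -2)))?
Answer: 58569/27004 ≈ 2.1689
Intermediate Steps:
b(a, d) = (-4 + 3*d)² (b(a, d) = (d + (-2 + d)*2)² = (d + (-4 + 2*d))² = (-4 + 3*d)²)
(-15731 - 42838)/(-28373 + b(-49, z(14, -2))) = (-15731 - 42838)/(-28373 + (-4 + 3*(-11))²) = -58569/(-28373 + (-4 - 33)²) = -58569/(-28373 + (-37)²) = -58569/(-28373 + 1369) = -58569/(-27004) = -58569*(-1/27004) = 58569/27004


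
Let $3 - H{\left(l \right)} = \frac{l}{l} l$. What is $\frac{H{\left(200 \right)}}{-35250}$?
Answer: $\frac{197}{35250} \approx 0.0055887$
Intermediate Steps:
$H{\left(l \right)} = 3 - l$ ($H{\left(l \right)} = 3 - \frac{l}{l} l = 3 - 1 l = 3 - l$)
$\frac{H{\left(200 \right)}}{-35250} = \frac{3 - 200}{-35250} = \left(3 - 200\right) \left(- \frac{1}{35250}\right) = \left(-197\right) \left(- \frac{1}{35250}\right) = \frac{197}{35250}$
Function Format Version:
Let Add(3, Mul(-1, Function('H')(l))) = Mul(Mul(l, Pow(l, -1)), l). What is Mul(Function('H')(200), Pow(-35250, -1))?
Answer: Rational(197, 35250) ≈ 0.0055887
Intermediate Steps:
Function('H')(l) = Add(3, Mul(-1, l)) (Function('H')(l) = Add(3, Mul(-1, Mul(Mul(l, Pow(l, -1)), l))) = Add(3, Mul(-1, Mul(1, l))) = Add(3, Mul(-1, l)))
Mul(Function('H')(200), Pow(-35250, -1)) = Mul(Add(3, Mul(-1, 200)), Pow(-35250, -1)) = Mul(Add(3, -200), Rational(-1, 35250)) = Mul(-197, Rational(-1, 35250)) = Rational(197, 35250)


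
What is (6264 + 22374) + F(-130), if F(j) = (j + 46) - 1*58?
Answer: 28496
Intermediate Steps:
F(j) = -12 + j (F(j) = (46 + j) - 58 = -12 + j)
(6264 + 22374) + F(-130) = (6264 + 22374) + (-12 - 130) = 28638 - 142 = 28496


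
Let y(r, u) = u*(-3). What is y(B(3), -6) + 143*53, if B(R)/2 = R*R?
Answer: 7597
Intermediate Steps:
B(R) = 2*R**2 (B(R) = 2*(R*R) = 2*R**2)
y(r, u) = -3*u
y(B(3), -6) + 143*53 = -3*(-6) + 143*53 = 18 + 7579 = 7597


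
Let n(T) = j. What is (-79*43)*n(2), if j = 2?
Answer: -6794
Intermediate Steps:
n(T) = 2
(-79*43)*n(2) = -79*43*2 = -3397*2 = -6794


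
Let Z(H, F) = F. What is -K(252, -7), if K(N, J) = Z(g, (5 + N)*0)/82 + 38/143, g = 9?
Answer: -38/143 ≈ -0.26573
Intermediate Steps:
K(N, J) = 38/143 (K(N, J) = ((5 + N)*0)/82 + 38/143 = 0*(1/82) + 38*(1/143) = 0 + 38/143 = 38/143)
-K(252, -7) = -1*38/143 = -38/143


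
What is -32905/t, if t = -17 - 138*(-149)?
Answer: -6581/4109 ≈ -1.6016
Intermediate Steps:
t = 20545 (t = -17 + 20562 = 20545)
-32905/t = -32905/20545 = -32905*1/20545 = -6581/4109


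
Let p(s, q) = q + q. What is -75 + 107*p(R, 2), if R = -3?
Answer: 353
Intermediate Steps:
p(s, q) = 2*q
-75 + 107*p(R, 2) = -75 + 107*(2*2) = -75 + 107*4 = -75 + 428 = 353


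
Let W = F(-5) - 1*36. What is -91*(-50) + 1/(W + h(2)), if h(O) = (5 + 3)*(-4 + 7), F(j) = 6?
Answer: 27299/6 ≈ 4549.8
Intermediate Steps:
h(O) = 24 (h(O) = 8*3 = 24)
W = -30 (W = 6 - 1*36 = 6 - 36 = -30)
-91*(-50) + 1/(W + h(2)) = -91*(-50) + 1/(-30 + 24) = 4550 + 1/(-6) = 4550 - ⅙ = 27299/6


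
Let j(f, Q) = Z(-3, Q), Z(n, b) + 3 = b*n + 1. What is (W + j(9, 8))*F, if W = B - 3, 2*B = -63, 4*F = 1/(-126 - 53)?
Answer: 121/1432 ≈ 0.084497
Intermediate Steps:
F = -1/716 (F = 1/(4*(-126 - 53)) = (¼)/(-179) = (¼)*(-1/179) = -1/716 ≈ -0.0013966)
B = -63/2 (B = (½)*(-63) = -63/2 ≈ -31.500)
Z(n, b) = -2 + b*n (Z(n, b) = -3 + (b*n + 1) = -3 + (1 + b*n) = -2 + b*n)
j(f, Q) = -2 - 3*Q (j(f, Q) = -2 + Q*(-3) = -2 - 3*Q)
W = -69/2 (W = -63/2 - 3 = -69/2 ≈ -34.500)
(W + j(9, 8))*F = (-69/2 + (-2 - 3*8))*(-1/716) = (-69/2 + (-2 - 24))*(-1/716) = (-69/2 - 26)*(-1/716) = -121/2*(-1/716) = 121/1432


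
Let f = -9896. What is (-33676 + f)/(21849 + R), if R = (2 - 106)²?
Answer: -43572/32665 ≈ -1.3339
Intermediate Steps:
R = 10816 (R = (-104)² = 10816)
(-33676 + f)/(21849 + R) = (-33676 - 9896)/(21849 + 10816) = -43572/32665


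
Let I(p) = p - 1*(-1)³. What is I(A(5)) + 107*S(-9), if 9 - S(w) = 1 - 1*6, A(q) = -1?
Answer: 1498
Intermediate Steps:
S(w) = 14 (S(w) = 9 - (1 - 1*6) = 9 - (1 - 6) = 9 - 1*(-5) = 9 + 5 = 14)
I(p) = 1 + p (I(p) = p - 1*(-1) = p + 1 = 1 + p)
I(A(5)) + 107*S(-9) = (1 - 1) + 107*14 = 0 + 1498 = 1498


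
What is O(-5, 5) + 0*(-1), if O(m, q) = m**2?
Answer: 25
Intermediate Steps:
O(-5, 5) + 0*(-1) = (-5)**2 + 0*(-1) = 25 + 0 = 25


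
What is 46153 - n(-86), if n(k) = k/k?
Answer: 46152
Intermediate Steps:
n(k) = 1
46153 - n(-86) = 46153 - 1*1 = 46153 - 1 = 46152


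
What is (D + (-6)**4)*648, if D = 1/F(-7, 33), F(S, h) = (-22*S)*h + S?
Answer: 4262026248/5075 ≈ 8.3981e+5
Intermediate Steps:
F(S, h) = S - 22*S*h (F(S, h) = -22*S*h + S = S - 22*S*h)
D = 1/5075 (D = 1/(-7*(1 - 22*33)) = 1/(-7*(1 - 726)) = 1/(-7*(-725)) = 1/5075 ≈ 0.00019704)
(D + (-6)**4)*648 = (1/5075 + (-6)**4)*648 = (1/5075 + 1296)*648 = (6577201/5075)*648 = 4262026248/5075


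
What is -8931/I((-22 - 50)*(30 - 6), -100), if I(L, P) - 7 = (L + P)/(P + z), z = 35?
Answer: -193505/761 ≈ -254.28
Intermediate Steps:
I(L, P) = 7 + (L + P)/(35 + P) (I(L, P) = 7 + (L + P)/(P + 35) = 7 + (L + P)/(35 + P))
-8931/I((-22 - 50)*(30 - 6), -100) = -8931*(35 - 100)/(245 + (-22 - 50)*(30 - 6) + 8*(-100)) = -8931*(-65/(245 - 72*24 - 800)) = -8931*(-65/(245 - 1728 - 800)) = -8931/((-1/65*(-2283))) = -8931/2283/65 = -8931*65/2283 = -193505/761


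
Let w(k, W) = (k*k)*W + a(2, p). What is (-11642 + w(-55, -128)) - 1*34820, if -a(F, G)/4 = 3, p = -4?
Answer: -433674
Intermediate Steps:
a(F, G) = -12 (a(F, G) = -4*3 = -12)
w(k, W) = -12 + W*k² (w(k, W) = (k*k)*W - 12 = k²*W - 12 = W*k² - 12 = -12 + W*k²)
(-11642 + w(-55, -128)) - 1*34820 = (-11642 + (-12 - 128*(-55)²)) - 1*34820 = (-11642 + (-12 - 128*3025)) - 34820 = (-11642 + (-12 - 387200)) - 34820 = (-11642 - 387212) - 34820 = -398854 - 34820 = -433674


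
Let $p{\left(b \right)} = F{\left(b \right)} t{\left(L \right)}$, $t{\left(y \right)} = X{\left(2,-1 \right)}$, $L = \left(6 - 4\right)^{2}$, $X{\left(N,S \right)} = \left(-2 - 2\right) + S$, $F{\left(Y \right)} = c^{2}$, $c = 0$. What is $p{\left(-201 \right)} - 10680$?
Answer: $-10680$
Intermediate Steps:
$F{\left(Y \right)} = 0$ ($F{\left(Y \right)} = 0^{2} = 0$)
$X{\left(N,S \right)} = -4 + S$
$L = 4$ ($L = 2^{2} = 4$)
$t{\left(y \right)} = -5$ ($t{\left(y \right)} = -4 - 1 = -5$)
$p{\left(b \right)} = 0$ ($p{\left(b \right)} = 0 \left(-5\right) = 0$)
$p{\left(-201 \right)} - 10680 = 0 - 10680 = -10680$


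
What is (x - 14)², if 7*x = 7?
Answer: 169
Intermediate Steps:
x = 1 (x = (⅐)*7 = 1)
(x - 14)² = (1 - 14)² = (-13)² = 169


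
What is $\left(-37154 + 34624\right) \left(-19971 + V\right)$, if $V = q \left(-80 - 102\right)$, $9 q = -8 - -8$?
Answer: $50526630$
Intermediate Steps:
$q = 0$ ($q = \frac{-8 - -8}{9} = \frac{-8 + 8}{9} = \frac{1}{9} \cdot 0 = 0$)
$V = 0$ ($V = 0 \left(-80 - 102\right) = 0 \left(-182\right) = 0$)
$\left(-37154 + 34624\right) \left(-19971 + V\right) = \left(-37154 + 34624\right) \left(-19971 + 0\right) = \left(-2530\right) \left(-19971\right) = 50526630$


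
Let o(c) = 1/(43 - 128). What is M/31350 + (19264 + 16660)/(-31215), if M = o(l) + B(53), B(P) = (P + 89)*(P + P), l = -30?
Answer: -3719427661/5545344750 ≈ -0.67073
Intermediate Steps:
o(c) = -1/85 (o(c) = 1/(-85) = -1/85)
B(P) = 2*P*(89 + P) (B(P) = (89 + P)*(2*P) = 2*P*(89 + P))
M = 1279419/85 (M = -1/85 + 2*53*(89 + 53) = -1/85 + 2*53*142 = -1/85 + 15052 = 1279419/85 ≈ 15052.)
M/31350 + (19264 + 16660)/(-31215) = (1279419/85)/31350 + (19264 + 16660)/(-31215) = (1279419/85)*(1/31350) + 35924*(-1/31215) = 426473/888250 - 35924/31215 = -3719427661/5545344750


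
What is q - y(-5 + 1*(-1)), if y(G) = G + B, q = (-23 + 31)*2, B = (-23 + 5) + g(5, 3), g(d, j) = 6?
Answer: 34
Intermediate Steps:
B = -12 (B = (-23 + 5) + 6 = -18 + 6 = -12)
q = 16 (q = 8*2 = 16)
y(G) = -12 + G (y(G) = G - 12 = -12 + G)
q - y(-5 + 1*(-1)) = 16 - (-12 + (-5 + 1*(-1))) = 16 - (-12 + (-5 - 1)) = 16 - (-12 - 6) = 16 - 1*(-18) = 16 + 18 = 34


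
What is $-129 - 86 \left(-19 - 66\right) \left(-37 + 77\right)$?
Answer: $292271$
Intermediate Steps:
$-129 - 86 \left(-19 - 66\right) \left(-37 + 77\right) = -129 - 86 \left(\left(-85\right) 40\right) = -129 - -292400 = -129 + 292400 = 292271$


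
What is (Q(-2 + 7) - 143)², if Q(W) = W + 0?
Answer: 19044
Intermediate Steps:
Q(W) = W
(Q(-2 + 7) - 143)² = ((-2 + 7) - 143)² = (5 - 143)² = (-138)² = 19044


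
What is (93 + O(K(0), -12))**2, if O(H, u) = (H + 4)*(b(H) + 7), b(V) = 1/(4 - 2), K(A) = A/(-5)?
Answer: 15129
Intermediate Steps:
K(A) = -A/5 (K(A) = A*(-1/5) = -A/5)
b(V) = 1/2
O(H, u) = 30 + 15*H/2 (O(H, u) = (H + 4)*(1/2 + 7) = (4 + H)*(15/2) = 30 + 15*H/2)
(93 + O(K(0), -12))**2 = (93 + (30 + 15*(-1/5*0)/2))**2 = (93 + (30 + (15/2)*0))**2 = (93 + (30 + 0))**2 = (93 + 30)**2 = 123**2 = 15129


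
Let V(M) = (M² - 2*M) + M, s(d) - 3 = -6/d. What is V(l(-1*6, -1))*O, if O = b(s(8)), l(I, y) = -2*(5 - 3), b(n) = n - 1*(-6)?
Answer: 165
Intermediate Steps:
s(d) = 3 - 6/d
b(n) = 6 + n (b(n) = n + 6 = 6 + n)
l(I, y) = -4 (l(I, y) = -2*2 = -4)
V(M) = M² - M
O = 33/4 (O = 6 + (3 - 6/8) = 6 + (3 - 6*⅛) = 6 + (3 - ¾) = 6 + 9/4 = 33/4 ≈ 8.2500)
V(l(-1*6, -1))*O = -4*(-1 - 4)*(33/4) = -4*(-5)*(33/4) = 20*(33/4) = 165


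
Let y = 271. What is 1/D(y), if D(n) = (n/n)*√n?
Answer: √271/271 ≈ 0.060746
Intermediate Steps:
D(n) = √n (D(n) = 1*√n = √n)
1/D(y) = 1/(√271) = √271/271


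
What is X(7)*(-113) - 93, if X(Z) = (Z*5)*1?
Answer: -4048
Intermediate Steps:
X(Z) = 5*Z (X(Z) = (5*Z)*1 = 5*Z)
X(7)*(-113) - 93 = (5*7)*(-113) - 93 = 35*(-113) - 93 = -3955 - 93 = -4048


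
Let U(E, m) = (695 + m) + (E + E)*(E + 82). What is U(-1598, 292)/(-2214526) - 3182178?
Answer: -7047020763751/2214526 ≈ -3.1822e+6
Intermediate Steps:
U(E, m) = 695 + m + 2*E*(82 + E) (U(E, m) = (695 + m) + (2*E)*(82 + E) = (695 + m) + 2*E*(82 + E) = 695 + m + 2*E*(82 + E))
U(-1598, 292)/(-2214526) - 3182178 = (695 + 292 + 2*(-1598)**2 + 164*(-1598))/(-2214526) - 3182178 = (695 + 292 + 2*2553604 - 262072)*(-1/2214526) - 3182178 = (695 + 292 + 5107208 - 262072)*(-1/2214526) - 3182178 = 4846123*(-1/2214526) - 3182178 = -4846123/2214526 - 3182178 = -7047020763751/2214526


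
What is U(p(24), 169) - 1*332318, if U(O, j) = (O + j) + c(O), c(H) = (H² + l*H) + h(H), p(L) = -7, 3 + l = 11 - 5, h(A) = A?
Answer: -332135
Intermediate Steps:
l = 3 (l = -3 + (11 - 5) = -3 + 6 = 3)
c(H) = H² + 4*H (c(H) = (H² + 3*H) + H = H² + 4*H)
U(O, j) = O + j + O*(4 + O) (U(O, j) = (O + j) + O*(4 + O) = O + j + O*(4 + O))
U(p(24), 169) - 1*332318 = (169 + (-7)² + 5*(-7)) - 1*332318 = (169 + 49 - 35) - 332318 = 183 - 332318 = -332135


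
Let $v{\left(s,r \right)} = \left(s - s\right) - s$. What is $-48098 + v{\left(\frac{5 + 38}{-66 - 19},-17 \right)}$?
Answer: $- \frac{4088287}{85} \approx -48098.0$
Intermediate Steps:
$v{\left(s,r \right)} = - s$ ($v{\left(s,r \right)} = 0 - s = - s$)
$-48098 + v{\left(\frac{5 + 38}{-66 - 19},-17 \right)} = -48098 - \frac{5 + 38}{-66 - 19} = -48098 - \frac{43}{-85} = -48098 - 43 \left(- \frac{1}{85}\right) = -48098 - - \frac{43}{85} = -48098 + \frac{43}{85} = - \frac{4088287}{85}$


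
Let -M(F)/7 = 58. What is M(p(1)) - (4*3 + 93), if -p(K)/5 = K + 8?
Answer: -511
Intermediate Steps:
p(K) = -40 - 5*K (p(K) = -5*(K + 8) = -5*(8 + K) = -40 - 5*K)
M(F) = -406 (M(F) = -7*58 = -406)
M(p(1)) - (4*3 + 93) = -406 - (4*3 + 93) = -406 - (12 + 93) = -406 - 1*105 = -406 - 105 = -511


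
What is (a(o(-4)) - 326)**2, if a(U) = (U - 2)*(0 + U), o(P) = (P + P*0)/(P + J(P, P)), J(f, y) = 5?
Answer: 91204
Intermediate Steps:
o(P) = P/(5 + P) (o(P) = (P + P*0)/(P + 5) = (P + 0)/(5 + P) = P/(5 + P))
a(U) = U*(-2 + U) (a(U) = (-2 + U)*U = U*(-2 + U))
(a(o(-4)) - 326)**2 = ((-4/(5 - 4))*(-2 - 4/(5 - 4)) - 326)**2 = ((-4/1)*(-2 - 4/1) - 326)**2 = ((-4*1)*(-2 - 4*1) - 326)**2 = (-4*(-2 - 4) - 326)**2 = (-4*(-6) - 326)**2 = (24 - 326)**2 = (-302)**2 = 91204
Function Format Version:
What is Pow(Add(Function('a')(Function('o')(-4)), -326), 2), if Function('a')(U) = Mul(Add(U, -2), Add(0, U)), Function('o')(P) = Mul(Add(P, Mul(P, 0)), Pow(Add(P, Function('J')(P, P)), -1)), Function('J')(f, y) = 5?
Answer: 91204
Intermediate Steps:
Function('o')(P) = Mul(P, Pow(Add(5, P), -1)) (Function('o')(P) = Mul(Add(P, Mul(P, 0)), Pow(Add(P, 5), -1)) = Mul(Add(P, 0), Pow(Add(5, P), -1)) = Mul(P, Pow(Add(5, P), -1)))
Function('a')(U) = Mul(U, Add(-2, U)) (Function('a')(U) = Mul(Add(-2, U), U) = Mul(U, Add(-2, U)))
Pow(Add(Function('a')(Function('o')(-4)), -326), 2) = Pow(Add(Mul(Mul(-4, Pow(Add(5, -4), -1)), Add(-2, Mul(-4, Pow(Add(5, -4), -1)))), -326), 2) = Pow(Add(Mul(Mul(-4, Pow(1, -1)), Add(-2, Mul(-4, Pow(1, -1)))), -326), 2) = Pow(Add(Mul(Mul(-4, 1), Add(-2, Mul(-4, 1))), -326), 2) = Pow(Add(Mul(-4, Add(-2, -4)), -326), 2) = Pow(Add(Mul(-4, -6), -326), 2) = Pow(Add(24, -326), 2) = Pow(-302, 2) = 91204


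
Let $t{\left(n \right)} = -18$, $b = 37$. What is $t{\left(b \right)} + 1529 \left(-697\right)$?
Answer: $-1065731$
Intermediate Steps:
$t{\left(b \right)} + 1529 \left(-697\right) = -18 + 1529 \left(-697\right) = -18 - 1065713 = -1065731$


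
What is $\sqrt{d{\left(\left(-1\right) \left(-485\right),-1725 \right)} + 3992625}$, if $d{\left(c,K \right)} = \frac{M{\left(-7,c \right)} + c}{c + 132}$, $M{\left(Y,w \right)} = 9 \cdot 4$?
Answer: $\frac{\sqrt{1519948740082}}{617} \approx 1998.2$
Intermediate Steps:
$M{\left(Y,w \right)} = 36$
$d{\left(c,K \right)} = \frac{36 + c}{132 + c}$ ($d{\left(c,K \right)} = \frac{36 + c}{c + 132} = \frac{36 + c}{132 + c}$)
$\sqrt{d{\left(\left(-1\right) \left(-485\right),-1725 \right)} + 3992625} = \sqrt{\frac{36 - -485}{132 - -485} + 3992625} = \sqrt{\frac{36 + 485}{132 + 485} + 3992625} = \sqrt{\frac{1}{617} \cdot 521 + 3992625} = \sqrt{\frac{521}{617} + 3992625} = \sqrt{\frac{2463450146}{617}} = \frac{\sqrt{1519948740082}}{617}$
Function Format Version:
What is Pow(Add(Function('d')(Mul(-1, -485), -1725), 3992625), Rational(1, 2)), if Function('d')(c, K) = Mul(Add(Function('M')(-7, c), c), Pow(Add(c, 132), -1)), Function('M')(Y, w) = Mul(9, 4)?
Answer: Mul(Rational(1, 617), Pow(1519948740082, Rational(1, 2))) ≈ 1998.2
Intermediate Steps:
Function('M')(Y, w) = 36
Function('d')(c, K) = Mul(Pow(Add(132, c), -1), Add(36, c)) (Function('d')(c, K) = Mul(Add(36, c), Pow(Add(c, 132), -1)) = Mul(Add(36, c), Pow(Add(132, c), -1)) = Mul(Pow(Add(132, c), -1), Add(36, c)))
Pow(Add(Function('d')(Mul(-1, -485), -1725), 3992625), Rational(1, 2)) = Pow(Add(Mul(Pow(Add(132, Mul(-1, -485)), -1), Add(36, Mul(-1, -485))), 3992625), Rational(1, 2)) = Pow(Add(Mul(Pow(Add(132, 485), -1), Add(36, 485)), 3992625), Rational(1, 2)) = Pow(Add(Mul(Pow(617, -1), 521), 3992625), Rational(1, 2)) = Pow(Add(Mul(Rational(1, 617), 521), 3992625), Rational(1, 2)) = Pow(Add(Rational(521, 617), 3992625), Rational(1, 2)) = Pow(Rational(2463450146, 617), Rational(1, 2)) = Mul(Rational(1, 617), Pow(1519948740082, Rational(1, 2)))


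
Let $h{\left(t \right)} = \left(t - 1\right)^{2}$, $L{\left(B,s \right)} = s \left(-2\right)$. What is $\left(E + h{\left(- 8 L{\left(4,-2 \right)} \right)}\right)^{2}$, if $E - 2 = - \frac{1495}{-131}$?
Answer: $\frac{20855981056}{17161} \approx 1.2153 \cdot 10^{6}$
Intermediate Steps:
$E = \frac{1757}{131}$ ($E = 2 - \frac{1495}{-131} = 2 - - \frac{1495}{131} = 2 + \frac{1495}{131} = \frac{1757}{131} \approx 13.412$)
$L{\left(B,s \right)} = - 2 s$
$h{\left(t \right)} = \left(-1 + t\right)^{2}$
$\left(E + h{\left(- 8 L{\left(4,-2 \right)} \right)}\right)^{2} = \left(\frac{1757}{131} + \left(-1 - 8 \left(\left(-2\right) \left(-2\right)\right)\right)^{2}\right)^{2} = \left(\frac{1757}{131} + \left(-1 - 32\right)^{2}\right)^{2} = \left(\frac{1757}{131} + \left(-33\right)^{2}\right)^{2} = \left(\frac{1757}{131} + 1089\right)^{2} = \left(\frac{144416}{131}\right)^{2} = \frac{20855981056}{17161}$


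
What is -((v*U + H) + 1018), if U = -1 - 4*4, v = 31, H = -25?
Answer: -466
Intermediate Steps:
U = -17 (U = -1 - 16 = -17)
-((v*U + H) + 1018) = -((31*(-17) - 25) + 1018) = -((-527 - 25) + 1018) = -(-552 + 1018) = -1*466 = -466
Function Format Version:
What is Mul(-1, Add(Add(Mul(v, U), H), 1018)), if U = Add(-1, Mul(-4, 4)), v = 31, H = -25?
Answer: -466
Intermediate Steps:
U = -17 (U = Add(-1, -16) = -17)
Mul(-1, Add(Add(Mul(v, U), H), 1018)) = Mul(-1, Add(Add(Mul(31, -17), -25), 1018)) = Mul(-1, Add(Add(-527, -25), 1018)) = Mul(-1, Add(-552, 1018)) = Mul(-1, 466) = -466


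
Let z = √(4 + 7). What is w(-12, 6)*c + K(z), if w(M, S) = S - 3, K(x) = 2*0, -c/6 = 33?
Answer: -594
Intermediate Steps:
c = -198 (c = -6*33 = -198)
z = √11 ≈ 3.3166
K(x) = 0
w(M, S) = -3 + S
w(-12, 6)*c + K(z) = (-3 + 6)*(-198) + 0 = 3*(-198) + 0 = -594 + 0 = -594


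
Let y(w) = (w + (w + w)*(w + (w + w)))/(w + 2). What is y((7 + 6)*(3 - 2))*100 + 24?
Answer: 20612/3 ≈ 6870.7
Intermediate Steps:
y(w) = (w + 6*w²)/(2 + w) (y(w) = (w + (2*w)*(w + 2*w))/(2 + w) = (w + (2*w)*(3*w))/(2 + w) = (w + 6*w²)/(2 + w))
y((7 + 6)*(3 - 2))*100 + 24 = (((7 + 6)*(3 - 2))*(1 + 6*((7 + 6)*(3 - 2)))/(2 + (7 + 6)*(3 - 2)))*100 + 24 = ((13*1)*(1 + 6*(13*1))/(2 + 13*1))*100 + 24 = (13*(1 + 6*13)/(2 + 13))*100 + 24 = (13*(1 + 78)/15)*100 + 24 = (13*(1/15)*79)*100 + 24 = (1027/15)*100 + 24 = 20540/3 + 24 = 20612/3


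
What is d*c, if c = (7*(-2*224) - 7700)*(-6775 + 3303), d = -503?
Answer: -18924163776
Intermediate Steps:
c = 37622592 (c = (7*(-448) - 7700)*(-3472) = (-3136 - 7700)*(-3472) = -10836*(-3472) = 37622592)
d*c = -503*37622592 = -18924163776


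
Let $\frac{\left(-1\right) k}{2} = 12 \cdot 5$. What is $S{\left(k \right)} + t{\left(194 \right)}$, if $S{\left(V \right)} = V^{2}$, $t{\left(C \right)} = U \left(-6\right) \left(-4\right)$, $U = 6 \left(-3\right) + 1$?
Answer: $13992$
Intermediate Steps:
$U = -17$ ($U = -18 + 1 = -17$)
$t{\left(C \right)} = -408$ ($t{\left(C \right)} = \left(-17\right) \left(-6\right) \left(-4\right) = 102 \left(-4\right) = -408$)
$k = -120$ ($k = - 2 \cdot 12 \cdot 5 = \left(-2\right) 60 = -120$)
$S{\left(k \right)} + t{\left(194 \right)} = \left(-120\right)^{2} - 408 = 14400 - 408 = 13992$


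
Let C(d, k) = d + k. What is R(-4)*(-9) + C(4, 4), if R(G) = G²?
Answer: -136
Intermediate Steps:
R(-4)*(-9) + C(4, 4) = (-4)²*(-9) + (4 + 4) = 16*(-9) + 8 = -144 + 8 = -136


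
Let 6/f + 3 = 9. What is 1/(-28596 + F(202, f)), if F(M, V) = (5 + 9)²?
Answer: -1/28400 ≈ -3.5211e-5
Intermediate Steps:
f = 1 (f = 6/(-3 + 9) = 6/6 = 6*(⅙) = 1)
F(M, V) = 196 (F(M, V) = 14² = 196)
1/(-28596 + F(202, f)) = 1/(-28596 + 196) = 1/(-28400) = -1/28400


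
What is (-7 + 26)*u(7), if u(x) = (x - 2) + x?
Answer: 228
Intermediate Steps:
u(x) = -2 + 2*x (u(x) = (-2 + x) + x = -2 + 2*x)
(-7 + 26)*u(7) = (-7 + 26)*(-2 + 2*7) = 19*(-2 + 14) = 19*12 = 228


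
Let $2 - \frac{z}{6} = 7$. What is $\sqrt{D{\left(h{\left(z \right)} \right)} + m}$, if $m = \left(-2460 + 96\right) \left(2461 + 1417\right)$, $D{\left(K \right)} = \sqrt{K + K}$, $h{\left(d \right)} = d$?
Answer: $\sqrt{-9167592 + 2 i \sqrt{15}} \approx 0.001 + 3027.8 i$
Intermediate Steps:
$z = -30$ ($z = 12 - 42 = -30$)
$D{\left(K \right)} = \sqrt{2} \sqrt{K}$ ($D{\left(K \right)} = \sqrt{2 K} = \sqrt{2} \sqrt{K}$)
$m = -9167592$ ($m = \left(-2364\right) 3878 = -9167592$)
$\sqrt{D{\left(h{\left(z \right)} \right)} + m} = \sqrt{\sqrt{2} \sqrt{-30} - 9167592} = \sqrt{\sqrt{2} i \sqrt{30} - 9167592} = \sqrt{2 i \sqrt{15} - 9167592} = \sqrt{-9167592 + 2 i \sqrt{15}}$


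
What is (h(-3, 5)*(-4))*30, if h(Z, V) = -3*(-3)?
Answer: -1080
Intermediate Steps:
h(Z, V) = 9
(h(-3, 5)*(-4))*30 = (9*(-4))*30 = -36*30 = -1080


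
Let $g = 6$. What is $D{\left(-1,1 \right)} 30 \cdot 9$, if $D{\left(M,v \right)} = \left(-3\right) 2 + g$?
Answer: $0$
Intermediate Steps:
$D{\left(M,v \right)} = 0$ ($D{\left(M,v \right)} = \left(-3\right) 2 + 6 = -6 + 6 = 0$)
$D{\left(-1,1 \right)} 30 \cdot 9 = 0 \cdot 30 \cdot 9 = 0 \cdot 9 = 0$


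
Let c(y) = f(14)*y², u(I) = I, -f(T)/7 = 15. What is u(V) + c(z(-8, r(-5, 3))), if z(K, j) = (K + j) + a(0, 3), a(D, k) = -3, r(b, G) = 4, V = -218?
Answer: -5363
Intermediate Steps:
f(T) = -105 (f(T) = -7*15 = -105)
z(K, j) = -3 + K + j (z(K, j) = (K + j) - 3 = -3 + K + j)
c(y) = -105*y²
u(V) + c(z(-8, r(-5, 3))) = -218 - 105*(-3 - 8 + 4)² = -218 - 105*(-7)² = -218 - 105*49 = -218 - 5145 = -5363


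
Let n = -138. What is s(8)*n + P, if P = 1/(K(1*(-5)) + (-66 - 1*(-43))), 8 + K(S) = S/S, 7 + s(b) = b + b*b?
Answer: -269101/30 ≈ -8970.0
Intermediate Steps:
s(b) = -7 + b + b**2 (s(b) = -7 + (b + b*b) = -7 + (b + b**2) = -7 + b + b**2)
K(S) = -7 (K(S) = -8 + S/S = -8 + 1 = -7)
P = -1/30 (P = 1/(-7 + (-66 - 1*(-43))) = 1/(-7 + (-66 + 43)) = 1/(-7 - 23) = 1/(-30) = -1/30 ≈ -0.033333)
s(8)*n + P = (-7 + 8 + 8**2)*(-138) - 1/30 = (-7 + 8 + 64)*(-138) - 1/30 = 65*(-138) - 1/30 = -8970 - 1/30 = -269101/30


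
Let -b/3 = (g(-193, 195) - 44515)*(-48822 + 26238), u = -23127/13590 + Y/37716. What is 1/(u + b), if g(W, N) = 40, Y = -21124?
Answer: -14237790/42902308353061697 ≈ -3.3187e-10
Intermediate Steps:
u = -32203697/14237790 (u = -23127/13590 - 21124/37716 = -23127*1/13590 - 21124*1/37716 = -7709/4530 - 5281/9429 = -32203697/14237790 ≈ -2.2618)
b = -3013270200 (b = -3*(40 - 44515)*(-48822 + 26238) = -(-133425)*(-22584) = -3*1004423400 = -3013270200)
1/(u + b) = 1/(-32203697/14237790 - 3013270200) = 1/(-42902308353061697/14237790) = -14237790/42902308353061697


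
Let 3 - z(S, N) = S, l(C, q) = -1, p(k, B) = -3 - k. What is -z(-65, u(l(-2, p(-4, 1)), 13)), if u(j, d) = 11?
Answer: -68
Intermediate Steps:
z(S, N) = 3 - S
-z(-65, u(l(-2, p(-4, 1)), 13)) = -(3 - 1*(-65)) = -(3 + 65) = -1*68 = -68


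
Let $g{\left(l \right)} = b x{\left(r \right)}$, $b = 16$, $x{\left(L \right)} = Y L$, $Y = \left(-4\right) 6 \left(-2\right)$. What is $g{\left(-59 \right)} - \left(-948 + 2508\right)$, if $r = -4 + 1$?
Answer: $-3864$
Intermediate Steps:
$Y = 48$ ($Y = \left(-24\right) \left(-2\right) = 48$)
$r = -3$
$x{\left(L \right)} = 48 L$
$g{\left(l \right)} = -2304$ ($g{\left(l \right)} = 16 \cdot 48 \left(-3\right) = 16 \left(-144\right) = -2304$)
$g{\left(-59 \right)} - \left(-948 + 2508\right) = -2304 - \left(-948 + 2508\right) = -2304 - 1560 = -3864$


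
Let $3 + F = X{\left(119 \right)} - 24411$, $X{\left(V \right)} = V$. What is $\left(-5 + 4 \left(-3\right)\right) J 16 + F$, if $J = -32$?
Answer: $-15591$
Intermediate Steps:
$F = -24295$ ($F = -3 + \left(119 - 24411\right) = -3 - 24292 = -24295$)
$\left(-5 + 4 \left(-3\right)\right) J 16 + F = \left(-5 + 4 \left(-3\right)\right) \left(-32\right) 16 - 24295 = \left(-5 - 12\right) \left(-32\right) 16 - 24295 = \left(-17\right) \left(-32\right) 16 - 24295 = 544 \cdot 16 - 24295 = 8704 - 24295 = -15591$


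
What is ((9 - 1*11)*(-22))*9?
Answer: 396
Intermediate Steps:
((9 - 1*11)*(-22))*9 = ((9 - 11)*(-22))*9 = -2*(-22)*9 = 44*9 = 396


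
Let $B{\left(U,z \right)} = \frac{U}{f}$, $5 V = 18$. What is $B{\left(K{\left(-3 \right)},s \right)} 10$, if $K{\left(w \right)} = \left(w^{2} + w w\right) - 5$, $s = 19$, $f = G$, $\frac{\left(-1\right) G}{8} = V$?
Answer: $- \frac{325}{72} \approx -4.5139$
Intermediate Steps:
$V = \frac{18}{5}$ ($V = \frac{1}{5} \cdot 18 = \frac{18}{5} \approx 3.6$)
$G = - \frac{144}{5}$ ($G = \left(-8\right) \frac{18}{5} = - \frac{144}{5} \approx -28.8$)
$f = - \frac{144}{5} \approx -28.8$
$K{\left(w \right)} = -5 + 2 w^{2}$ ($K{\left(w \right)} = \left(w^{2} + w^{2}\right) - 5 = 2 w^{2} - 5 = -5 + 2 w^{2}$)
$B{\left(U,z \right)} = - \frac{5 U}{144}$ ($B{\left(U,z \right)} = \frac{U}{- \frac{144}{5}} = U \left(- \frac{5}{144}\right) = - \frac{5 U}{144}$)
$B{\left(K{\left(-3 \right)},s \right)} 10 = - \frac{5 \left(-5 + 2 \left(-3\right)^{2}\right)}{144} \cdot 10 = - \frac{5 \left(-5 + 2 \cdot 9\right)}{144} \cdot 10 = - \frac{5 \left(-5 + 18\right)}{144} \cdot 10 = \left(- \frac{5}{144}\right) 13 \cdot 10 = \left(- \frac{65}{144}\right) 10 = - \frac{325}{72}$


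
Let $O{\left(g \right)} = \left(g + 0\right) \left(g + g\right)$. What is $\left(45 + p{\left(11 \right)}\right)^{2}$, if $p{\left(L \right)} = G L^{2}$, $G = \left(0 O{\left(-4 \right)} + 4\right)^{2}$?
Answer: $3924361$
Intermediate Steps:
$O{\left(g \right)} = 2 g^{2}$ ($O{\left(g \right)} = g 2 g = 2 g^{2}$)
$G = 16$ ($G = \left(0 \cdot 2 \left(-4\right)^{2} + 4\right)^{2} = \left(0 \cdot 2 \cdot 16 + 4\right)^{2} = \left(0 \cdot 32 + 4\right)^{2} = \left(0 + 4\right)^{2} = 4^{2} = 16$)
$p{\left(L \right)} = 16 L^{2}$
$\left(45 + p{\left(11 \right)}\right)^{2} = \left(45 + 16 \cdot 11^{2}\right)^{2} = \left(45 + 16 \cdot 121\right)^{2} = \left(45 + 1936\right)^{2} = 1981^{2} = 3924361$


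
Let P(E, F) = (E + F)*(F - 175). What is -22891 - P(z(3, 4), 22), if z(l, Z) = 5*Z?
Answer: -16465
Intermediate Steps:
P(E, F) = (-175 + F)*(E + F) (P(E, F) = (E + F)*(-175 + F) = (-175 + F)*(E + F))
-22891 - P(z(3, 4), 22) = -22891 - (22² - 875*4 - 175*22 + (5*4)*22) = -22891 - (484 - 175*20 - 3850 + 20*22) = -22891 - (484 - 3500 - 3850 + 440) = -22891 - 1*(-6426) = -22891 + 6426 = -16465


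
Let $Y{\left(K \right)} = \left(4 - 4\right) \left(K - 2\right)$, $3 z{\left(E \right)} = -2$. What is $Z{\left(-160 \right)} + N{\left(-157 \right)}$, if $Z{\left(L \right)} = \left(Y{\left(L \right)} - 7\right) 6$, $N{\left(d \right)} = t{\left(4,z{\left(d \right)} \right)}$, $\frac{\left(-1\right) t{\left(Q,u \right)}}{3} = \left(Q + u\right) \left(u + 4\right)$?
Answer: $- \frac{226}{3} \approx -75.333$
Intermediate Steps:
$z{\left(E \right)} = - \frac{2}{3}$ ($z{\left(E \right)} = \frac{1}{3} \left(-2\right) = - \frac{2}{3}$)
$Y{\left(K \right)} = 0$ ($Y{\left(K \right)} = 0 \left(-2 + K\right) = 0$)
$t{\left(Q,u \right)} = - 3 \left(4 + u\right) \left(Q + u\right)$ ($t{\left(Q,u \right)} = - 3 \left(Q + u\right) \left(u + 4\right) = - 3 \left(Q + u\right) \left(4 + u\right) = - 3 \left(4 + u\right) \left(Q + u\right)$)
$N{\left(d \right)} = - \frac{100}{3}$ ($N{\left(d \right)} = \left(-12\right) 4 - -8 - 3 \left(- \frac{2}{3}\right)^{2} - 12 \left(- \frac{2}{3}\right) = -48 + 8 - \frac{4}{3} + 8 = - \frac{100}{3}$)
$Z{\left(L \right)} = -42$ ($Z{\left(L \right)} = \left(0 - 7\right) 6 = \left(-7\right) 6 = -42$)
$Z{\left(-160 \right)} + N{\left(-157 \right)} = -42 - \frac{100}{3} = - \frac{226}{3}$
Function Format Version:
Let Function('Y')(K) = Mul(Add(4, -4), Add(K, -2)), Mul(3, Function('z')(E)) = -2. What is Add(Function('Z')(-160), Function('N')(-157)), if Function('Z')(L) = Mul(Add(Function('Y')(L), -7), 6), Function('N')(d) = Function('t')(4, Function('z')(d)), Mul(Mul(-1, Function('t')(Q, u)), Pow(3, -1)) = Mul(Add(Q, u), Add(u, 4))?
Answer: Rational(-226, 3) ≈ -75.333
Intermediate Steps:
Function('z')(E) = Rational(-2, 3) (Function('z')(E) = Mul(Rational(1, 3), -2) = Rational(-2, 3))
Function('Y')(K) = 0 (Function('Y')(K) = Mul(0, Add(-2, K)) = 0)
Function('t')(Q, u) = Mul(-3, Add(4, u), Add(Q, u)) (Function('t')(Q, u) = Mul(-3, Mul(Add(Q, u), Add(u, 4))) = Mul(-3, Mul(Add(Q, u), Add(4, u))) = Mul(-3, Mul(Add(4, u), Add(Q, u))) = Mul(-3, Add(4, u), Add(Q, u)))
Function('N')(d) = Rational(-100, 3) (Function('N')(d) = Add(Mul(-12, 4), Mul(-12, Rational(-2, 3)), Mul(-3, Pow(Rational(-2, 3), 2)), Mul(-3, 4, Rational(-2, 3))) = Add(-48, 8, Mul(-3, Rational(4, 9)), 8) = Add(-48, 8, Rational(-4, 3), 8) = Rational(-100, 3))
Function('Z')(L) = -42 (Function('Z')(L) = Mul(Add(0, -7), 6) = Mul(-7, 6) = -42)
Add(Function('Z')(-160), Function('N')(-157)) = Add(-42, Rational(-100, 3)) = Rational(-226, 3)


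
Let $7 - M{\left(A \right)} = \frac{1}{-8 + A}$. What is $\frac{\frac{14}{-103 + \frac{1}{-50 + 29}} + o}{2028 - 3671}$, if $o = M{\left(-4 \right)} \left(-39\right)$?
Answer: $\frac{598099}{3555452} \approx 0.16822$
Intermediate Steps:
$M{\left(A \right)} = 7 - \frac{1}{-8 + A}$
$o = - \frac{1105}{4}$ ($o = \frac{-57 + 7 \left(-4\right)}{-8 - 4} \left(-39\right) = \frac{-57 - 28}{-12} \left(-39\right) = \left(- \frac{1}{12}\right) \left(-85\right) \left(-39\right) = \frac{85}{12} \left(-39\right) = - \frac{1105}{4} \approx -276.25$)
$\frac{\frac{14}{-103 + \frac{1}{-50 + 29}} + o}{2028 - 3671} = \frac{\frac{14}{-103 + \frac{1}{-50 + 29}} - \frac{1105}{4}}{2028 - 3671} = \frac{\frac{14}{-103 + \frac{1}{-21}} - \frac{1105}{4}}{-1643} = \left(\frac{14}{-103 - \frac{1}{21}} - \frac{1105}{4}\right) \left(- \frac{1}{1643}\right) = \left(\frac{14}{- \frac{2164}{21}} - \frac{1105}{4}\right) \left(- \frac{1}{1643}\right) = \left(14 \left(- \frac{21}{2164}\right) - \frac{1105}{4}\right) \left(- \frac{1}{1643}\right) = \left(- \frac{147}{1082} - \frac{1105}{4}\right) \left(- \frac{1}{1643}\right) = \left(- \frac{598099}{2164}\right) \left(- \frac{1}{1643}\right) = \frac{598099}{3555452}$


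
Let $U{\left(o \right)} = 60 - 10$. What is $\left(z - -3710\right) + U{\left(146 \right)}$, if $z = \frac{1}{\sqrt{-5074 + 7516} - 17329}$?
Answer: $\frac{1129097146911}{300291799} - \frac{\sqrt{2442}}{300291799} \approx 3760.0$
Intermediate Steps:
$U{\left(o \right)} = 50$ ($U{\left(o \right)} = 60 - 10 = 50$)
$z = \frac{1}{-17329 + \sqrt{2442}}$ ($z = \frac{1}{\sqrt{2442} - 17329} = \frac{1}{-17329 + \sqrt{2442}} \approx -5.7872 \cdot 10^{-5}$)
$\left(z - -3710\right) + U{\left(146 \right)} = \left(\left(- \frac{17329}{300291799} - \frac{\sqrt{2442}}{300291799}\right) - -3710\right) + 50 = \left(\left(- \frac{17329}{300291799} - \frac{\sqrt{2442}}{300291799}\right) + 3710\right) + 50 = \left(\frac{1114082556961}{300291799} - \frac{\sqrt{2442}}{300291799}\right) + 50 = \frac{1129097146911}{300291799} - \frac{\sqrt{2442}}{300291799}$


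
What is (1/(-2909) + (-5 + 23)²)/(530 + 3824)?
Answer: 134645/1809398 ≈ 0.074414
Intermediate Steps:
(1/(-2909) + (-5 + 23)²)/(530 + 3824) = (-1/2909 + 18²)/4354 = (-1/2909 + 324)*(1/4354) = (942515/2909)*(1/4354) = 134645/1809398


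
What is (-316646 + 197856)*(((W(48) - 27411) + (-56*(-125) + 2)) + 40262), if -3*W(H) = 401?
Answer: -7027378820/3 ≈ -2.3425e+9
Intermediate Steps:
W(H) = -401/3 (W(H) = -1/3*401 = -401/3)
(-316646 + 197856)*(((W(48) - 27411) + (-56*(-125) + 2)) + 40262) = (-316646 + 197856)*(((-401/3 - 27411) + (-56*(-125) + 2)) + 40262) = -118790*((-82634/3 + (7000 + 2)) + 40262) = -118790*((-82634/3 + 7002) + 40262) = -118790*(-61628/3 + 40262) = -118790*59158/3 = -7027378820/3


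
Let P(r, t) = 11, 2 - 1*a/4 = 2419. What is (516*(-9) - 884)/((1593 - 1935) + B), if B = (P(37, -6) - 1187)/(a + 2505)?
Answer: 19798532/1224285 ≈ 16.172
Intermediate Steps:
a = -9668 (a = 8 - 4*2419 = 8 - 9676 = -9668)
B = 1176/7163 (B = (11 - 1187)/(-9668 + 2505) = -1176/(-7163) = -1176*(-1/7163) = 1176/7163 ≈ 0.16418)
(516*(-9) - 884)/((1593 - 1935) + B) = (516*(-9) - 884)/((1593 - 1935) + 1176/7163) = (-4644 - 884)/(-342 + 1176/7163) = -5528/(-2448570/7163) = -5528*(-7163/2448570) = 19798532/1224285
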